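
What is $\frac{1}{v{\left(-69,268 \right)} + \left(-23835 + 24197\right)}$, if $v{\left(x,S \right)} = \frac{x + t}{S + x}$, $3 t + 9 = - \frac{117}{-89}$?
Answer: $\frac{17711}{6405013} \approx 0.0027652$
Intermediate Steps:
$t = - \frac{228}{89}$ ($t = -3 + \frac{\left(-117\right) \frac{1}{-89}}{3} = -3 + \frac{\left(-117\right) \left(- \frac{1}{89}\right)}{3} = -3 + \frac{1}{3} \cdot \frac{117}{89} = -3 + \frac{39}{89} = - \frac{228}{89} \approx -2.5618$)
$v{\left(x,S \right)} = \frac{- \frac{228}{89} + x}{S + x}$ ($v{\left(x,S \right)} = \frac{x - \frac{228}{89}}{S + x} = \frac{- \frac{228}{89} + x}{S + x}$)
$\frac{1}{v{\left(-69,268 \right)} + \left(-23835 + 24197\right)} = \frac{1}{\frac{- \frac{228}{89} - 69}{268 - 69} + \left(-23835 + 24197\right)} = \frac{1}{\frac{1}{199} \left(- \frac{6369}{89}\right) + 362} = \frac{1}{- \frac{6369}{17711} + 362} = \frac{1}{\frac{6405013}{17711}} = \frac{17711}{6405013}$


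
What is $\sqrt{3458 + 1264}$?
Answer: $\sqrt{4722} \approx 68.717$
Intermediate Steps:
$\sqrt{3458 + 1264} = \sqrt{4722}$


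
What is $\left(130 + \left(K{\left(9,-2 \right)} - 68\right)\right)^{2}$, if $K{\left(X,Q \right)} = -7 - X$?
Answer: $2116$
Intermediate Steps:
$\left(130 + \left(K{\left(9,-2 \right)} - 68\right)\right)^{2} = \left(130 - 84\right)^{2} = 46^{2} = 2116$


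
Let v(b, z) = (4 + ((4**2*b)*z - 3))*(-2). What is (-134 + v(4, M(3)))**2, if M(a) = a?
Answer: 270400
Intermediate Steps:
v(b, z) = -2 - 32*b*z (v(b, z) = (4 + ((16*b)*z - 3))*(-2) = (4 + (16*b*z - 3))*(-2) = (4 + (-3 + 16*b*z))*(-2) = (1 + 16*b*z)*(-2) = -2 - 32*b*z)
(-134 + v(4, M(3)))**2 = (-134 + (-2 - 32*4*3))**2 = (-134 + (-2 - 384))**2 = (-134 - 386)**2 = (-520)**2 = 270400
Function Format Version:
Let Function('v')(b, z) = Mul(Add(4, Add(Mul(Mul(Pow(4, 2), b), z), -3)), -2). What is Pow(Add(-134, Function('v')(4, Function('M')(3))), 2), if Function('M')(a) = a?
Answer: 270400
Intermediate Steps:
Function('v')(b, z) = Add(-2, Mul(-32, b, z)) (Function('v')(b, z) = Mul(Add(4, Add(Mul(Mul(16, b), z), -3)), -2) = Mul(Add(4, Add(Mul(16, b, z), -3)), -2) = Mul(Add(4, Add(-3, Mul(16, b, z))), -2) = Mul(Add(1, Mul(16, b, z)), -2) = Add(-2, Mul(-32, b, z)))
Pow(Add(-134, Function('v')(4, Function('M')(3))), 2) = Pow(Add(-134, Add(-2, Mul(-32, 4, 3))), 2) = Pow(Add(-134, Add(-2, -384)), 2) = Pow(Add(-134, -386), 2) = Pow(-520, 2) = 270400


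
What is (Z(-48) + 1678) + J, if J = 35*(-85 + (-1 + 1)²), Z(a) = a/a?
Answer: -1296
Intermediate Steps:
Z(a) = 1
J = -2975 (J = 35*(-85 + 0²) = 35*(-85 + 0) = 35*(-85) = -2975)
(Z(-48) + 1678) + J = (1 + 1678) - 2975 = 1679 - 2975 = -1296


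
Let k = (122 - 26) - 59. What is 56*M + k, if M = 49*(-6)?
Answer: -16427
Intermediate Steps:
M = -294
k = 37 (k = 96 - 59 = 37)
56*M + k = 56*(-294) + 37 = -16464 + 37 = -16427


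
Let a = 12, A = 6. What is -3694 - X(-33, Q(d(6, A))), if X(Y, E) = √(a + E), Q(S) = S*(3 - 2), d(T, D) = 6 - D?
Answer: -3694 - 2*√3 ≈ -3697.5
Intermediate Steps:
Q(S) = S (Q(S) = S*1 = S)
X(Y, E) = √(12 + E)
-3694 - X(-33, Q(d(6, A))) = -3694 - √(12 + (6 - 1*6)) = -3694 - √(12 + (6 - 6)) = -3694 - √(12 + 0) = -3694 - √12 = -3694 - 2*√3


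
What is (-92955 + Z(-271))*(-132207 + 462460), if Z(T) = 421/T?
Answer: -8319477960178/271 ≈ -3.0699e+10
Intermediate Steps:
(-92955 + Z(-271))*(-132207 + 462460) = (-92955 + 421/(-271))*(-132207 + 462460) = (-92955 + 421*(-1/271))*330253 = (-92955 - 421/271)*330253 = -25191226/271*330253 = -8319477960178/271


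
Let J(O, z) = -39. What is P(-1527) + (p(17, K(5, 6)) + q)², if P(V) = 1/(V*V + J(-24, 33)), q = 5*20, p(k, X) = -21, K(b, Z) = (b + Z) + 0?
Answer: 14552077291/2331690 ≈ 6241.0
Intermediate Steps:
K(b, Z) = Z + b (K(b, Z) = (Z + b) + 0 = Z + b)
q = 100
P(V) = 1/(-39 + V²) (P(V) = 1/(V*V - 39) = 1/(V² - 39) = 1/(-39 + V²))
P(-1527) + (p(17, K(5, 6)) + q)² = 1/(-39 + (-1527)²) + (-21 + 100)² = 1/(-39 + 2331729) + 79² = 1/2331690 + 6241 = 14552077291/2331690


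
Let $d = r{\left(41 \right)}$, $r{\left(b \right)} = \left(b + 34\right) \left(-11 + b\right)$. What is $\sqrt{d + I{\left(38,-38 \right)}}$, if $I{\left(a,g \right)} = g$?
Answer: $2 \sqrt{553} \approx 47.032$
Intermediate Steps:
$r{\left(b \right)} = \left(-11 + b\right) \left(34 + b\right)$ ($r{\left(b \right)} = \left(34 + b\right) \left(-11 + b\right) = \left(-11 + b\right) \left(34 + b\right)$)
$d = 2250$ ($d = -374 + 41^{2} + 23 \cdot 41 = -374 + 1681 + 943 = 2250$)
$\sqrt{d + I{\left(38,-38 \right)}} = \sqrt{2250 - 38} = \sqrt{2212} = 2 \sqrt{553}$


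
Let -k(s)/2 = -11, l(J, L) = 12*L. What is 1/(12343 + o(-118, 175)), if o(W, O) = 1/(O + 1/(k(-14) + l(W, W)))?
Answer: 243949/3011063901 ≈ 8.1017e-5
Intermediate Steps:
k(s) = 22 (k(s) = -2*(-11) = 22)
o(W, O) = 1/(O + 1/(22 + 12*W))
1/(12343 + o(-118, 175)) = 1/(12343 + 2*(11 + 6*(-118))/(1 + 22*175 + 12*175*(-118))) = 1/(12343 + 2*(11 - 708)/(1 + 3850 - 247800)) = 1/(12343 + 2*(-697)/(-243949)) = 1/(12343 + 2*(-1/243949)*(-697)) = 1/(12343 + 1394/243949) = 1/(3011063901/243949) = 243949/3011063901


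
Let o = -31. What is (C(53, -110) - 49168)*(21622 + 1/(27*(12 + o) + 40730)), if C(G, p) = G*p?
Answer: -47824719481050/40217 ≈ -1.1892e+9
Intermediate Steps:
(C(53, -110) - 49168)*(21622 + 1/(27*(12 + o) + 40730)) = (53*(-110) - 49168)*(21622 + 1/(27*(12 - 31) + 40730)) = (-5830 - 49168)*(21622 + 1/(27*(-19) + 40730)) = -54998*(21622 + 1/(-513 + 40730)) = -54998*(21622 + 1/40217) = -54998*869571975/40217 = -47824719481050/40217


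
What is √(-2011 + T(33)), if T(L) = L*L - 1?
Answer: I*√923 ≈ 30.381*I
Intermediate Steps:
T(L) = -1 + L² (T(L) = L² - 1 = -1 + L²)
√(-2011 + T(33)) = √(-2011 + (-1 + 33²)) = √(-2011 + (-1 + 1089)) = √(-2011 + 1088) = √(-923) = I*√923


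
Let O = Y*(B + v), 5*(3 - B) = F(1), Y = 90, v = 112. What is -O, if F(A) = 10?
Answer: -10170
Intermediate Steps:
B = 1 (B = 3 - 1/5*10 = 3 - 2 = 1)
O = 10170 (O = 90*(1 + 112) = 90*113 = 10170)
-O = -1*10170 = -10170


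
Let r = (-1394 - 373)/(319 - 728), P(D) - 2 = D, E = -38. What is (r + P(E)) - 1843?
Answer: -766744/409 ≈ -1874.7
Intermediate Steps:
P(D) = 2 + D
r = 1767/409 (r = -1767/(-409) = -1767*(-1/409) = 1767/409 ≈ 4.3203)
(r + P(E)) - 1843 = (1767/409 + (2 - 38)) - 1843 = (1767/409 - 36) - 1843 = -12957/409 - 1843 = -766744/409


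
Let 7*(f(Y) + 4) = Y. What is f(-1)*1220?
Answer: -35380/7 ≈ -5054.3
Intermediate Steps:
f(Y) = -4 + Y/7
f(-1)*1220 = (-4 + (⅐)*(-1))*1220 = (-4 - ⅐)*1220 = -29/7*1220 = -35380/7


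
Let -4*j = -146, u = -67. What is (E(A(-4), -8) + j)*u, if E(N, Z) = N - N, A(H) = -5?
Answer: -4891/2 ≈ -2445.5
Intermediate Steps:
E(N, Z) = 0
j = 73/2 (j = -¼*(-146) = 73/2 ≈ 36.500)
(E(A(-4), -8) + j)*u = (0 + 73/2)*(-67) = (73/2)*(-67) = -4891/2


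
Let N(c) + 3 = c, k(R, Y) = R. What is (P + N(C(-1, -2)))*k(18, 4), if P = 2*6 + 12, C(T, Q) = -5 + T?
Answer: 270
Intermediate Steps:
P = 24 (P = 12 + 12 = 24)
N(c) = -3 + c
(P + N(C(-1, -2)))*k(18, 4) = (24 + (-3 + (-5 - 1)))*18 = (24 + (-3 - 6))*18 = (24 - 9)*18 = 15*18 = 270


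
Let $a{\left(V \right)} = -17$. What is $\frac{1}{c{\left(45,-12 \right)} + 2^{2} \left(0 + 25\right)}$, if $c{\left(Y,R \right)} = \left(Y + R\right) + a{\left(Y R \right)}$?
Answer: $\frac{1}{116} \approx 0.0086207$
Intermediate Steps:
$c{\left(Y,R \right)} = -17 + R + Y$ ($c{\left(Y,R \right)} = \left(Y + R\right) - 17 = \left(R + Y\right) - 17 = -17 + R + Y$)
$\frac{1}{c{\left(45,-12 \right)} + 2^{2} \left(0 + 25\right)} = \frac{1}{\left(-17 - 12 + 45\right) + 2^{2} \left(0 + 25\right)} = \frac{1}{16 + 4 \cdot 25} = \frac{1}{16 + 100} = \frac{1}{116}$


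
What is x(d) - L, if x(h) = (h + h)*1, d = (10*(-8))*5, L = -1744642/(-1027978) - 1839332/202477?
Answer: -7498908102379/9460995523 ≈ -792.61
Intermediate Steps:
L = -69888316021/9460995523 (L = -1744642*(-1/1027978) - 1839332*1/202477 = 872321/513989 - 167212/18407 = -69888316021/9460995523 ≈ -7.3870)
d = -400 (d = -80*5 = -400)
x(h) = 2*h (x(h) = (2*h)*1 = 2*h)
x(d) - L = 2*(-400) - 1*(-69888316021/9460995523) = -800 + 69888316021/9460995523 = -7498908102379/9460995523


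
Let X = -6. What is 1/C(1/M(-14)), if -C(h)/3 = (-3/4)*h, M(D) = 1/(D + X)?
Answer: -1/45 ≈ -0.022222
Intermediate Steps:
M(D) = 1/(-6 + D) (M(D) = 1/(D - 6) = 1/(-6 + D))
C(h) = 9*h/4 (C(h) = -3*(-3/4)*h = -3*(-3*¼)*h = -(-9)*h/4 = 9*h/4)
1/C(1/M(-14)) = 1/(9/(4*(1/(-6 - 14)))) = 1/(9/(4*(1/(-20)))) = 1/(9/(4*(-1/20))) = 1/((9/4)*(-20)) = 1/(-45) = -1/45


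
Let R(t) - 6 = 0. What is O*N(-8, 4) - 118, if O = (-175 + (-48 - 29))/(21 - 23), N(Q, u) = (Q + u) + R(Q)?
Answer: 134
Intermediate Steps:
R(t) = 6 (R(t) = 6 + 0 = 6)
N(Q, u) = 6 + Q + u (N(Q, u) = (Q + u) + 6 = 6 + Q + u)
O = 126 (O = (-175 - 77)/(-2) = -252*(-1/2) = 126)
O*N(-8, 4) - 118 = 126*(6 - 8 + 4) - 118 = 126*2 - 118 = 252 - 118 = 134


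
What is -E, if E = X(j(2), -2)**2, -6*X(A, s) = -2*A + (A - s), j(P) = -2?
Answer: -4/9 ≈ -0.44444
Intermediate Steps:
X(A, s) = A/6 + s/6 (X(A, s) = -(-2*A + (A - s))/6 = -(-A - s)/6 = A/6 + s/6)
E = 4/9 (E = ((1/6)*(-2) + (1/6)*(-2))**2 = (-1/3 - 1/3)**2 = (-2/3)**2 = 4/9 ≈ 0.44444)
-E = -1*4/9 = -4/9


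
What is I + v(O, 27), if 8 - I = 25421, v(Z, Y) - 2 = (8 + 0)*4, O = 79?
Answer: -25379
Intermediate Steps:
v(Z, Y) = 34 (v(Z, Y) = 2 + (8 + 0)*4 = 2 + 8*4 = 2 + 32 = 34)
I = -25413 (I = 8 - 1*25421 = 8 - 25421 = -25413)
I + v(O, 27) = -25413 + 34 = -25379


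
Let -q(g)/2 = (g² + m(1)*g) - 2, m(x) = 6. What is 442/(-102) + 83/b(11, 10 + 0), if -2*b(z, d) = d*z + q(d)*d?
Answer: -19576/4575 ≈ -4.2789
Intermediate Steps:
q(g) = 4 - 12*g - 2*g² (q(g) = -2*((g² + 6*g) - 2) = -2*(-2 + g² + 6*g) = 4 - 12*g - 2*g²)
b(z, d) = -d*z/2 - d*(4 - 12*d - 2*d²)/2 (b(z, d) = -(d*z + (4 - 12*d - 2*d²)*d)/2 = -(d*z + d*(4 - 12*d - 2*d²))/2 = -d*z/2 - d*(4 - 12*d - 2*d²)/2)
442/(-102) + 83/b(11, 10 + 0) = 442/(-102) + 83/(((10 + 0)*(-4 - 1*11 + 2*(10 + 0)² + 12*(10 + 0))/2)) = 442*(-1/102) + 83/(((½)*10*(-4 - 11 + 2*10² + 12*10))) = -13/3 + 83/(((½)*10*(-4 - 11 + 2*100 + 120))) = -13/3 + 83/(((½)*10*(-4 - 11 + 200 + 120))) = -13/3 + 83/(((½)*10*305)) = -13/3 + 83/1525 = -19576/4575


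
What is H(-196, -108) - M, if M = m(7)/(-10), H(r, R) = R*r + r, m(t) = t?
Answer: 209727/10 ≈ 20973.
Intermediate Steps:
H(r, R) = r + R*r
M = -7/10 (M = 7/(-10) = -⅒*7 = -7/10 ≈ -0.70000)
H(-196, -108) - M = -196*(1 - 108) - 1*(-7/10) = -196*(-107) + 7/10 = 20972 + 7/10 = 209727/10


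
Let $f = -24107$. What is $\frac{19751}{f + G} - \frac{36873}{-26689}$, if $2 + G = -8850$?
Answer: $\frac{688162768}{879642751} \approx 0.78232$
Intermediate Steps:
$G = -8852$ ($G = -2 - 8850 = -8852$)
$\frac{19751}{f + G} - \frac{36873}{-26689} = \frac{19751}{-24107 - 8852} - \frac{36873}{-26689} = \frac{19751}{-32959} - - \frac{36873}{26689} = 19751 \left(- \frac{1}{32959}\right) + \frac{36873}{26689} = - \frac{19751}{32959} + \frac{36873}{26689} = \frac{688162768}{879642751}$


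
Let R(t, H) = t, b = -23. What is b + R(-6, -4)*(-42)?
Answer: 229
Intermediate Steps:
b + R(-6, -4)*(-42) = -23 - 6*(-42) = -23 + 252 = 229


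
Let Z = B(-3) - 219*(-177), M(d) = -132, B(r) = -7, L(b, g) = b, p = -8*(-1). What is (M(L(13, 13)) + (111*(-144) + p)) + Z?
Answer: 22648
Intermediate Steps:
p = 8
Z = 38756 (Z = -7 - 219*(-177) = -7 + 38763 = 38756)
(M(L(13, 13)) + (111*(-144) + p)) + Z = (-132 + (111*(-144) + 8)) + 38756 = (-132 + (-15984 + 8)) + 38756 = (-132 - 15976) + 38756 = -16108 + 38756 = 22648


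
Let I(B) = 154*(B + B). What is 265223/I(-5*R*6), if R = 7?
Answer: -37889/9240 ≈ -4.1005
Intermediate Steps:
I(B) = 308*B (I(B) = 154*(2*B) = 308*B)
265223/I(-5*R*6) = 265223/((308*(-5*7*6))) = 265223/((308*(-35*6))) = 265223/((308*(-210))) = 265223/(-64680) = 265223*(-1/64680) = -37889/9240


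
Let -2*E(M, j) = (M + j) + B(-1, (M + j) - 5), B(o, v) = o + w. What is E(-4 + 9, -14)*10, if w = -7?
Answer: 85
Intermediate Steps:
B(o, v) = -7 + o (B(o, v) = o - 7 = -7 + o)
E(M, j) = 4 - M/2 - j/2 (E(M, j) = -((M + j) + (-7 - 1))/2 = -((M + j) - 8)/2 = -(-8 + M + j)/2 = 4 - M/2 - j/2)
E(-4 + 9, -14)*10 = (4 - (-4 + 9)/2 - ½*(-14))*10 = (4 - ½*5 + 7)*10 = (4 - 5/2 + 7)*10 = (17/2)*10 = 85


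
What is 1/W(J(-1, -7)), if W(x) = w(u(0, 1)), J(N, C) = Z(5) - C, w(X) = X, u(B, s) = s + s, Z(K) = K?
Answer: ½ ≈ 0.50000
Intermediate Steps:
u(B, s) = 2*s
J(N, C) = 5 - C
W(x) = 2 (W(x) = 2*1 = 2)
1/W(J(-1, -7)) = 1/2 = ½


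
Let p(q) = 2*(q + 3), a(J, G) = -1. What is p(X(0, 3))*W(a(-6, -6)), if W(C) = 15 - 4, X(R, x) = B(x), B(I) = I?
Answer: 132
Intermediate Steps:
X(R, x) = x
p(q) = 6 + 2*q (p(q) = 2*(3 + q) = 6 + 2*q)
W(C) = 11
p(X(0, 3))*W(a(-6, -6)) = (6 + 2*3)*11 = (6 + 6)*11 = 12*11 = 132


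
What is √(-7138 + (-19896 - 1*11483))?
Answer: I*√38517 ≈ 196.26*I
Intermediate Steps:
√(-7138 + (-19896 - 1*11483)) = √(-7138 + (-19896 - 11483)) = √(-7138 - 31379) = √(-38517) = I*√38517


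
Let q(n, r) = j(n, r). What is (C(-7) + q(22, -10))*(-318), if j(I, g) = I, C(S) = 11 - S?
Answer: -12720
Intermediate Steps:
q(n, r) = n
(C(-7) + q(22, -10))*(-318) = ((11 - 1*(-7)) + 22)*(-318) = ((11 + 7) + 22)*(-318) = (18 + 22)*(-318) = 40*(-318) = -12720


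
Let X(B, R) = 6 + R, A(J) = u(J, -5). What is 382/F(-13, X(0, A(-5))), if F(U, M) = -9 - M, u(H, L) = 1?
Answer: -191/8 ≈ -23.875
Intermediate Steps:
A(J) = 1
382/F(-13, X(0, A(-5))) = 382/(-9 - (6 + 1)) = 382/(-9 - 1*7) = 382/(-9 - 7) = 382/(-16) = 382*(-1/16) = -191/8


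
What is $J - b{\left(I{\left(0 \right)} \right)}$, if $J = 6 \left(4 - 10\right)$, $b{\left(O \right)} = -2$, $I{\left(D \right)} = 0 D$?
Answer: $-34$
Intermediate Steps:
$I{\left(D \right)} = 0$
$J = -36$ ($J = 6 \left(-6\right) = -36$)
$J - b{\left(I{\left(0 \right)} \right)} = -36 - -2 = -36 + 2 = -34$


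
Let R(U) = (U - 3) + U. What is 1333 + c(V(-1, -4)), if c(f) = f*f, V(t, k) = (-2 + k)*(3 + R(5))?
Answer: 4933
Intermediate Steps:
R(U) = -3 + 2*U (R(U) = (-3 + U) + U = -3 + 2*U)
V(t, k) = -20 + 10*k (V(t, k) = (-2 + k)*(3 + (-3 + 2*5)) = (-2 + k)*(3 + (-3 + 10)) = (-2 + k)*(3 + 7) = (-2 + k)*10 = -20 + 10*k)
c(f) = f²
1333 + c(V(-1, -4)) = 1333 + (-20 + 10*(-4))² = 1333 + (-20 - 40)² = 1333 + (-60)² = 1333 + 3600 = 4933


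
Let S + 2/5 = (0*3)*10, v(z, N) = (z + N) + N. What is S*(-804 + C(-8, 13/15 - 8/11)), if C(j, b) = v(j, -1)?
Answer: 1628/5 ≈ 325.60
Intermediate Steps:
v(z, N) = z + 2*N (v(z, N) = (N + z) + N = z + 2*N)
S = -⅖ (S = -⅖ + (0*3)*10 = -⅖ + 0*10 = -⅖ + 0 = -⅖ ≈ -0.40000)
C(j, b) = -2 + j (C(j, b) = j + 2*(-1) = j - 2 = -2 + j)
S*(-804 + C(-8, 13/15 - 8/11)) = -2*(-804 + (-2 - 8))/5 = -2*(-804 - 10)/5 = -⅖*(-814) = 1628/5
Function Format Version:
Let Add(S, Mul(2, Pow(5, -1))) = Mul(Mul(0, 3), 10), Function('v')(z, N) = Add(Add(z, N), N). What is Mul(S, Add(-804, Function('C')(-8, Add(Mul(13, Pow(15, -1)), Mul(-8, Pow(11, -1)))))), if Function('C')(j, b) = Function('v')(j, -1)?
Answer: Rational(1628, 5) ≈ 325.60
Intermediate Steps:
Function('v')(z, N) = Add(z, Mul(2, N)) (Function('v')(z, N) = Add(Add(N, z), N) = Add(z, Mul(2, N)))
S = Rational(-2, 5) (S = Add(Rational(-2, 5), Mul(Mul(0, 3), 10)) = Add(Rational(-2, 5), Mul(0, 10)) = Add(Rational(-2, 5), 0) = Rational(-2, 5) ≈ -0.40000)
Function('C')(j, b) = Add(-2, j) (Function('C')(j, b) = Add(j, Mul(2, -1)) = Add(j, -2) = Add(-2, j))
Mul(S, Add(-804, Function('C')(-8, Add(Mul(13, Pow(15, -1)), Mul(-8, Pow(11, -1)))))) = Mul(Rational(-2, 5), Add(-804, Add(-2, -8))) = Mul(Rational(-2, 5), Add(-804, -10)) = Mul(Rational(-2, 5), -814) = Rational(1628, 5)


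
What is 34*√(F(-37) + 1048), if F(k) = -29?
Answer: 34*√1019 ≈ 1085.3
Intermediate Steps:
34*√(F(-37) + 1048) = 34*√(-29 + 1048) = 34*√1019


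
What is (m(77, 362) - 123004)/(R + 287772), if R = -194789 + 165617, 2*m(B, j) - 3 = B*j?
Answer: -218131/517200 ≈ -0.42175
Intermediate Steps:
m(B, j) = 3/2 + B*j/2 (m(B, j) = 3/2 + (B*j)/2 = 3/2 + B*j/2)
R = -29172
(m(77, 362) - 123004)/(R + 287772) = ((3/2 + (½)*77*362) - 123004)/(-29172 + 287772) = ((3/2 + 13937) - 123004)/258600 = (27877/2 - 123004)*(1/258600) = -218131/2*1/258600 = -218131/517200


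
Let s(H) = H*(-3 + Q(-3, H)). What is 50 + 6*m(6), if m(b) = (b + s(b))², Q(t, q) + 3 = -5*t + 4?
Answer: 42386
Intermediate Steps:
Q(t, q) = 1 - 5*t (Q(t, q) = -3 + (-5*t + 4) = -3 + (4 - 5*t) = 1 - 5*t)
s(H) = 13*H (s(H) = H*(-3 + (1 - 5*(-3))) = H*(-3 + (1 + 15)) = H*(-3 + 16) = H*13 = 13*H)
m(b) = 196*b² (m(b) = (b + 13*b)² = (14*b)² = 196*b²)
50 + 6*m(6) = 50 + 6*(196*6²) = 50 + 6*(196*36) = 50 + 6*7056 = 50 + 42336 = 42386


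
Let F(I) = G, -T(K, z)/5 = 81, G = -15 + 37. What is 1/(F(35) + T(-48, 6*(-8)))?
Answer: -1/383 ≈ -0.0026110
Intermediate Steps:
G = 22
T(K, z) = -405 (T(K, z) = -5*81 = -405)
F(I) = 22
1/(F(35) + T(-48, 6*(-8))) = 1/(22 - 405) = 1/(-383) = -1/383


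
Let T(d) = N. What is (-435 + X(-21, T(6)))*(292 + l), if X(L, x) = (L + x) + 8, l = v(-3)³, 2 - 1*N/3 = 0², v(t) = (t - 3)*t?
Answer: -2706808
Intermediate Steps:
v(t) = t*(-3 + t) (v(t) = (-3 + t)*t = t*(-3 + t))
N = 6 (N = 6 - 3*0² = 6 - 3*0 = 6 + 0 = 6)
T(d) = 6
l = 5832 (l = (-3*(-3 - 3))³ = (-3*(-6))³ = 18³ = 5832)
X(L, x) = 8 + L + x
(-435 + X(-21, T(6)))*(292 + l) = (-435 + (8 - 21 + 6))*(292 + 5832) = (-435 - 7)*6124 = -442*6124 = -2706808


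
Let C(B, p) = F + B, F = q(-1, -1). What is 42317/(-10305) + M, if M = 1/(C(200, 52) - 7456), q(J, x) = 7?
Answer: -306766238/74700945 ≈ -4.1066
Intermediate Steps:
F = 7
C(B, p) = 7 + B
M = -1/7249 (M = 1/((7 + 200) - 7456) = 1/(207 - 7456) = 1/(-7249) = -1/7249 ≈ -0.00013795)
42317/(-10305) + M = 42317/(-10305) - 1/7249 = 42317*(-1/10305) - 1/7249 = -42317/10305 - 1/7249 = -306766238/74700945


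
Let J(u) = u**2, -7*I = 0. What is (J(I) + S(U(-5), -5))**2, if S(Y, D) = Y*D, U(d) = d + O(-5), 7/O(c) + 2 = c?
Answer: 900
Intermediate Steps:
I = 0 (I = -1/7*0 = 0)
O(c) = 7/(-2 + c)
U(d) = -1 + d (U(d) = d + 7/(-2 - 5) = d + 7/(-7) = d + 7*(-1/7) = d - 1 = -1 + d)
S(Y, D) = D*Y
(J(I) + S(U(-5), -5))**2 = (0**2 - 5*(-1 - 5))**2 = (0 - 5*(-6))**2 = (0 + 30)**2 = 30**2 = 900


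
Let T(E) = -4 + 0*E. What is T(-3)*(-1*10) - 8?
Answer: 32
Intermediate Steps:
T(E) = -4 (T(E) = -4 + 0 = -4)
T(-3)*(-1*10) - 8 = -(-4)*10 - 8 = -4*(-10) - 8 = 40 - 8 = 32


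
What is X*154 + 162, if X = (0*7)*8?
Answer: 162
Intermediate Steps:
X = 0 (X = 0*8 = 0)
X*154 + 162 = 0*154 + 162 = 0 + 162 = 162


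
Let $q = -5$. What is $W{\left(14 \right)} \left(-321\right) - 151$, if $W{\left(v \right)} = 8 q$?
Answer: $12689$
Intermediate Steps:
$W{\left(v \right)} = -40$ ($W{\left(v \right)} = 8 \left(-5\right) = -40$)
$W{\left(14 \right)} \left(-321\right) - 151 = \left(-40\right) \left(-321\right) - 151 = 12840 - 151 = 12689$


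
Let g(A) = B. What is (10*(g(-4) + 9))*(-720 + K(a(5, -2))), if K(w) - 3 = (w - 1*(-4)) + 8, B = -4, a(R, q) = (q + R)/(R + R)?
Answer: -35235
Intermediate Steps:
a(R, q) = (R + q)/(2*R) (a(R, q) = (R + q)/((2*R)) = (R + q)*(1/(2*R)) = (R + q)/(2*R))
g(A) = -4
K(w) = 15 + w (K(w) = 3 + ((w - 1*(-4)) + 8) = 3 + ((w + 4) + 8) = 3 + ((4 + w) + 8) = 3 + (12 + w) = 15 + w)
(10*(g(-4) + 9))*(-720 + K(a(5, -2))) = (10*(-4 + 9))*(-720 + (15 + (½)*(5 - 2)/5)) = (10*5)*(-720 + (15 + (½)*(⅕)*3)) = 50*(-720 + (15 + 3/10)) = 50*(-720 + 153/10) = 50*(-7047/10) = -35235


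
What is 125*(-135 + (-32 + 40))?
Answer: -15875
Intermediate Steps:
125*(-135 + (-32 + 40)) = 125*(-135 + 8) = 125*(-127) = -15875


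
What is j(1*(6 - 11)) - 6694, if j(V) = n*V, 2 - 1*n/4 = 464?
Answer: 2546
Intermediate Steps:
n = -1848 (n = 8 - 4*464 = 8 - 1856 = -1848)
j(V) = -1848*V
j(1*(6 - 11)) - 6694 = -1848*(6 - 11) - 6694 = -1848*(-5) - 6694 = 9240 - 6694 = 2546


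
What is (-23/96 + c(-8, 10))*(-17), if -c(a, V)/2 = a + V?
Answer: 6919/96 ≈ 72.073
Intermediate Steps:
c(a, V) = -2*V - 2*a (c(a, V) = -2*(a + V) = -2*(V + a) = -2*V - 2*a)
(-23/96 + c(-8, 10))*(-17) = (-23/96 + (-2*10 - 2*(-8)))*(-17) = (-23*1/96 + (-20 + 16))*(-17) = (-23/96 - 4)*(-17) = -407/96*(-17) = 6919/96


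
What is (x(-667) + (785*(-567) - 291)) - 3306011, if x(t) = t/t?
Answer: -3751396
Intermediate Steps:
x(t) = 1
(x(-667) + (785*(-567) - 291)) - 3306011 = (1 + (785*(-567) - 291)) - 3306011 = (1 + (-445095 - 291)) - 3306011 = (1 - 445386) - 3306011 = -445385 - 3306011 = -3751396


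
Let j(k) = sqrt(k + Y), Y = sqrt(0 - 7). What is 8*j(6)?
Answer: 8*sqrt(6 + I*sqrt(7)) ≈ 20.046 + 4.2235*I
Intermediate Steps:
Y = I*sqrt(7) (Y = sqrt(-7) = I*sqrt(7) ≈ 2.6458*I)
j(k) = sqrt(k + I*sqrt(7))
8*j(6) = 8*sqrt(6 + I*sqrt(7))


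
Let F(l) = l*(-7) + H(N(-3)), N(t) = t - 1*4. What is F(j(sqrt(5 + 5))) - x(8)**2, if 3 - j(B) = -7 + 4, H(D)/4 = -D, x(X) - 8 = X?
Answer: -270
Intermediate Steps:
x(X) = 8 + X
N(t) = -4 + t (N(t) = t - 4 = -4 + t)
H(D) = -4*D (H(D) = 4*(-D) = -4*D)
j(B) = 6 (j(B) = 3 - (-7 + 4) = 3 - 1*(-3) = 3 + 3 = 6)
F(l) = 28 - 7*l (F(l) = l*(-7) - 4*(-4 - 3) = -7*l - 4*(-7) = -7*l + 28 = 28 - 7*l)
F(j(sqrt(5 + 5))) - x(8)**2 = (28 - 7*6) - (8 + 8)**2 = (28 - 42) - 1*16**2 = -14 - 1*256 = -14 - 256 = -270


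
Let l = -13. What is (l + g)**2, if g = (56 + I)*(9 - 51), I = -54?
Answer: 9409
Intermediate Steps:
g = -84 (g = (56 - 54)*(9 - 51) = 2*(-42) = -84)
(l + g)**2 = (-13 - 84)**2 = (-97)**2 = 9409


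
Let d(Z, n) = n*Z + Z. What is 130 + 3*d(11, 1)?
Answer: 196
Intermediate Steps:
d(Z, n) = Z + Z*n (d(Z, n) = Z*n + Z = Z + Z*n)
130 + 3*d(11, 1) = 130 + 3*(11*(1 + 1)) = 130 + 3*(11*2) = 130 + 3*22 = 130 + 66 = 196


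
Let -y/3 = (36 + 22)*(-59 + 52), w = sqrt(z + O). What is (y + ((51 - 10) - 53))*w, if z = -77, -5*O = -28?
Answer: 1206*I*sqrt(1785)/5 ≈ 10191.0*I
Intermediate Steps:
O = 28/5 (O = -1/5*(-28) = 28/5 ≈ 5.6000)
w = I*sqrt(1785)/5 (w = sqrt(-77 + 28/5) = sqrt(-357/5) = I*sqrt(1785)/5 ≈ 8.4499*I)
y = 1218 (y = -3*(36 + 22)*(-59 + 52) = -174*(-7) = -3*(-406) = 1218)
(y + ((51 - 10) - 53))*w = (1218 + ((51 - 10) - 53))*(I*sqrt(1785)/5) = (1218 + (41 - 53))*(I*sqrt(1785)/5) = (1218 - 12)*(I*sqrt(1785)/5) = 1206*(I*sqrt(1785)/5) = 1206*I*sqrt(1785)/5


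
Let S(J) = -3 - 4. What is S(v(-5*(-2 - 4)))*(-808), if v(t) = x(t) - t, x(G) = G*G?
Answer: 5656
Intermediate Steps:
x(G) = G²
v(t) = t² - t
S(J) = -7
S(v(-5*(-2 - 4)))*(-808) = -7*(-808) = 5656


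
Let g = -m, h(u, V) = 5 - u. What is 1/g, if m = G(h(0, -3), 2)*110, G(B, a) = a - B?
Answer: 1/330 ≈ 0.0030303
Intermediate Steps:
m = -330 (m = (2 - (5 - 1*0))*110 = (2 - (5 + 0))*110 = (2 - 1*5)*110 = (2 - 5)*110 = -3*110 = -330)
g = 330 (g = -1*(-330) = 330)
1/g = 1/330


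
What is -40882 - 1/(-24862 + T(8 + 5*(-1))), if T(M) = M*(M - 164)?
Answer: -1036154289/25345 ≈ -40882.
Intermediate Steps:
T(M) = M*(-164 + M)
-40882 - 1/(-24862 + T(8 + 5*(-1))) = -40882 - 1/(-24862 + (8 + 5*(-1))*(-164 + (8 + 5*(-1)))) = -40882 - 1/(-24862 + (8 - 5)*(-164 + (8 - 5))) = -40882 - 1/(-24862 + 3*(-164 + 3)) = -40882 - 1/(-24862 + 3*(-161)) = -40882 - 1/(-24862 - 483) = -40882 - 1/(-25345) = -40882 - 1*(-1/25345) = -40882 + 1/25345 = -1036154289/25345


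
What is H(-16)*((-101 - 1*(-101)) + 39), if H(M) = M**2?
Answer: 9984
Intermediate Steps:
H(-16)*((-101 - 1*(-101)) + 39) = (-16)**2*((-101 - 1*(-101)) + 39) = 256*((-101 + 101) + 39) = 256*(0 + 39) = 256*39 = 9984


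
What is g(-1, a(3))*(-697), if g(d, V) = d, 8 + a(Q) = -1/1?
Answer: 697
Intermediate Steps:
a(Q) = -9 (a(Q) = -8 - 1/1 = -8 - 1*1 = -8 - 1 = -9)
g(-1, a(3))*(-697) = -1*(-697) = 697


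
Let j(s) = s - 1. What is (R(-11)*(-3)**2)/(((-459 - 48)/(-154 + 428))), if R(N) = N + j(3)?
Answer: 7398/169 ≈ 43.775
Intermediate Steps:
j(s) = -1 + s
R(N) = 2 + N (R(N) = N + (-1 + 3) = N + 2 = 2 + N)
(R(-11)*(-3)**2)/(((-459 - 48)/(-154 + 428))) = ((2 - 11)*(-3)**2)/(((-459 - 48)/(-154 + 428))) = (-9*9)/((-507/274)) = -81/((-507*1/274)) = -81/(-507/274) = -81*(-274/507) = 7398/169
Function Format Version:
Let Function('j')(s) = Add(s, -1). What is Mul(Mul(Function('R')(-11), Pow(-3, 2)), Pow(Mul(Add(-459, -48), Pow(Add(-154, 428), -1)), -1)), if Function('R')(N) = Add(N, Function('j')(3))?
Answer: Rational(7398, 169) ≈ 43.775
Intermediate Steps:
Function('j')(s) = Add(-1, s)
Function('R')(N) = Add(2, N) (Function('R')(N) = Add(N, Add(-1, 3)) = Add(N, 2) = Add(2, N))
Mul(Mul(Function('R')(-11), Pow(-3, 2)), Pow(Mul(Add(-459, -48), Pow(Add(-154, 428), -1)), -1)) = Mul(Mul(Add(2, -11), Pow(-3, 2)), Pow(Mul(Add(-459, -48), Pow(Add(-154, 428), -1)), -1)) = Mul(Mul(-9, 9), Pow(Mul(-507, Pow(274, -1)), -1)) = Mul(-81, Pow(Mul(-507, Rational(1, 274)), -1)) = Mul(-81, Pow(Rational(-507, 274), -1)) = Mul(-81, Rational(-274, 507)) = Rational(7398, 169)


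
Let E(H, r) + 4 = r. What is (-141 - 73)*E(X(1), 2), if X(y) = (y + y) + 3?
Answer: 428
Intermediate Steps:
X(y) = 3 + 2*y (X(y) = 2*y + 3 = 3 + 2*y)
E(H, r) = -4 + r
(-141 - 73)*E(X(1), 2) = (-141 - 73)*(-4 + 2) = -214*(-2) = 428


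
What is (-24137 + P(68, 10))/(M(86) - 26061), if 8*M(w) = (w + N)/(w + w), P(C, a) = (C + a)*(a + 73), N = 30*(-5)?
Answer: 759509/1120625 ≈ 0.67775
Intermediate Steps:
N = -150
P(C, a) = (73 + a)*(C + a) (P(C, a) = (C + a)*(73 + a) = (73 + a)*(C + a))
M(w) = (-150 + w)/(16*w) (M(w) = ((w - 150)/(w + w))/8 = ((-150 + w)/((2*w)))/8 = ((-150 + w)*(1/(2*w)))/8 = ((-150 + w)/(2*w))/8 = (-150 + w)/(16*w))
(-24137 + P(68, 10))/(M(86) - 26061) = (-24137 + (10² + 73*68 + 73*10 + 68*10))/((1/16)*(-150 + 86)/86 - 26061) = (-24137 + (100 + 4964 + 730 + 680))/((1/16)*(1/86)*(-64) - 26061) = (-24137 + 6474)/(-2/43 - 26061) = -17663/(-1120625/43) = -17663*(-43/1120625) = 759509/1120625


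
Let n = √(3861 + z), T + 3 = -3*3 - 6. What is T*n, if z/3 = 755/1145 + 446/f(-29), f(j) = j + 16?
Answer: -36*√8330899317/2977 ≈ -1103.7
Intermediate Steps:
f(j) = 16 + j
z = -300513/2977 (z = 3*(755/1145 + 446/(16 - 29)) = 3*(755*(1/1145) + 446/(-13)) = 3*(151/229 + 446*(-1/13)) = 3*(151/229 - 446/13) = 3*(-100171/2977) = -300513/2977 ≈ -100.94)
T = -18 (T = -3 + (-3*3 - 6) = -3 + (-9 - 6) = -3 - 15 = -18)
n = 2*√8330899317/2977 (n = √(3861 - 300513/2977) = √(11193684/2977) = 2*√8330899317/2977 ≈ 61.319)
T*n = -36*√8330899317/2977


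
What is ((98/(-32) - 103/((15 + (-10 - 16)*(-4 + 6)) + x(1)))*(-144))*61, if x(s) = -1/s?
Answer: 58743/19 ≈ 3091.7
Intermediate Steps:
((98/(-32) - 103/((15 + (-10 - 16)*(-4 + 6)) + x(1)))*(-144))*61 = ((98/(-32) - 103/((15 + (-10 - 16)*(-4 + 6)) - 1/1))*(-144))*61 = ((98*(-1/32) - 103/((15 - 26*2) - 1*1))*(-144))*61 = ((-49/16 - 103/((15 - 52) - 1))*(-144))*61 = ((-49/16 - 103/(-37 - 1))*(-144))*61 = ((-49/16 - 103/(-38))*(-144))*61 = ((-49/16 - 103*(-1/38))*(-144))*61 = ((-49/16 + 103/38)*(-144))*61 = -107/304*(-144)*61 = (963/19)*61 = 58743/19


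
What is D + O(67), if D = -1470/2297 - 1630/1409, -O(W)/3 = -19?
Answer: 178663621/3236473 ≈ 55.203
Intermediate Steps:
O(W) = 57 (O(W) = -3*(-19) = 57)
D = -5815340/3236473 (D = -1470*1/2297 - 1630*1/1409 = -1470/2297 - 1630/1409 = -5815340/3236473 ≈ -1.7968)
D + O(67) = -5815340/3236473 + 57 = 178663621/3236473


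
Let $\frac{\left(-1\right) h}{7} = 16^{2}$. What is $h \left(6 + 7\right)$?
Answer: $-23296$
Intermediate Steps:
$h = -1792$ ($h = - 7 \cdot 16^{2} = \left(-7\right) 256 = -1792$)
$h \left(6 + 7\right) = - 1792 \left(6 + 7\right) = \left(-1792\right) 13 = -23296$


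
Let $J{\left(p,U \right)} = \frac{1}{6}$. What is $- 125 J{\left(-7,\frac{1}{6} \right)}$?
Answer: $- \frac{125}{6} \approx -20.833$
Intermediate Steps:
$J{\left(p,U \right)} = \frac{1}{6}$
$- 125 J{\left(-7,\frac{1}{6} \right)} = \left(-125\right) \frac{1}{6} = - \frac{125}{6}$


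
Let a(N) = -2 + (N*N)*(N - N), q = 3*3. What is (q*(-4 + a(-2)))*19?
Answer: -1026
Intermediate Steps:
q = 9
a(N) = -2 (a(N) = -2 + N**2*0 = -2 + 0 = -2)
(q*(-4 + a(-2)))*19 = (9*(-4 - 2))*19 = (9*(-6))*19 = -54*19 = -1026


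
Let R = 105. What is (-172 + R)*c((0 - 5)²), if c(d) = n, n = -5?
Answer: 335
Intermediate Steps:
c(d) = -5
(-172 + R)*c((0 - 5)²) = (-172 + 105)*(-5) = -67*(-5) = 335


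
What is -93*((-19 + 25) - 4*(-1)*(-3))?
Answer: 558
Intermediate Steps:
-93*((-19 + 25) - 4*(-1)*(-3)) = -93*(6 + 4*(-3)) = -93*(6 - 12) = -93*(-6) = 558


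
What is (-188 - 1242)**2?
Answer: 2044900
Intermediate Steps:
(-188 - 1242)**2 = (-1430)**2 = 2044900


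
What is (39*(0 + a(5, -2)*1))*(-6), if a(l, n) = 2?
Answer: -468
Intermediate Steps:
(39*(0 + a(5, -2)*1))*(-6) = (39*(0 + 2*1))*(-6) = (39*(0 + 2))*(-6) = (39*2)*(-6) = 78*(-6) = -468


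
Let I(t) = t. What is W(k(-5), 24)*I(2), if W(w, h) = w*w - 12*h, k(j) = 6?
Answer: -504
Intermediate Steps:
W(w, h) = w² - 12*h
W(k(-5), 24)*I(2) = (6² - 12*24)*2 = (36 - 288)*2 = -252*2 = -504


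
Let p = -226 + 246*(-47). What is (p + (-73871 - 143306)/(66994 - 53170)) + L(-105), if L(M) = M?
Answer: -164626009/13824 ≈ -11909.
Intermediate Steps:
p = -11788 (p = -226 - 11562 = -11788)
(p + (-73871 - 143306)/(66994 - 53170)) + L(-105) = (-11788 + (-73871 - 143306)/(66994 - 53170)) - 105 = (-11788 - 217177/13824) - 105 = -163174489/13824 - 105 = -164626009/13824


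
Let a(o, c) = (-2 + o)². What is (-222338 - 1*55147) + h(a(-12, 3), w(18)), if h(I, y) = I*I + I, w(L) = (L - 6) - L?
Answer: -238873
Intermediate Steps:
w(L) = -6 (w(L) = (-6 + L) - L = -6)
h(I, y) = I + I² (h(I, y) = I² + I = I + I²)
(-222338 - 1*55147) + h(a(-12, 3), w(18)) = (-222338 - 1*55147) + (-2 - 12)²*(1 + (-2 - 12)²) = (-222338 - 55147) + (-14)²*(1 + (-14)²) = -277485 + 196*(1 + 196) = -277485 + 196*197 = -277485 + 38612 = -238873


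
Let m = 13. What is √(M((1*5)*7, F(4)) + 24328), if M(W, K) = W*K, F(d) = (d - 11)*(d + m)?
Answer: √20163 ≈ 142.00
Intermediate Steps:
F(d) = (-11 + d)*(13 + d) (F(d) = (d - 11)*(d + 13) = (-11 + d)*(13 + d))
M(W, K) = K*W
√(M((1*5)*7, F(4)) + 24328) = √((-143 + 4² + 2*4)*((1*5)*7) + 24328) = √((-143 + 16 + 8)*(5*7) + 24328) = √(-119*35 + 24328) = √(-4165 + 24328) = √20163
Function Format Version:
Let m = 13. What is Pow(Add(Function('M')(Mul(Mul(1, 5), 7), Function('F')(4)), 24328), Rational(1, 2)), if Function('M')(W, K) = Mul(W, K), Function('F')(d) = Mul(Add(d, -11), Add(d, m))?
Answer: Pow(20163, Rational(1, 2)) ≈ 142.00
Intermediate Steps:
Function('F')(d) = Mul(Add(-11, d), Add(13, d)) (Function('F')(d) = Mul(Add(d, -11), Add(d, 13)) = Mul(Add(-11, d), Add(13, d)))
Function('M')(W, K) = Mul(K, W)
Pow(Add(Function('M')(Mul(Mul(1, 5), 7), Function('F')(4)), 24328), Rational(1, 2)) = Pow(Add(Mul(Add(-143, Pow(4, 2), Mul(2, 4)), Mul(Mul(1, 5), 7)), 24328), Rational(1, 2)) = Pow(Add(Mul(Add(-143, 16, 8), Mul(5, 7)), 24328), Rational(1, 2)) = Pow(Add(Mul(-119, 35), 24328), Rational(1, 2)) = Pow(Add(-4165, 24328), Rational(1, 2)) = Pow(20163, Rational(1, 2))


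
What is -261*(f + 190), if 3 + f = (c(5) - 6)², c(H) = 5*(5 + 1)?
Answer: -199143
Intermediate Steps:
c(H) = 30 (c(H) = 5*6 = 30)
f = 573 (f = -3 + (30 - 6)² = -3 + 24² = -3 + 576 = 573)
-261*(f + 190) = -261*(573 + 190) = -261*763 = -199143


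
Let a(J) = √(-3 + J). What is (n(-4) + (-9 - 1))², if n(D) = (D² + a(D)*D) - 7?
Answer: -111 + 8*I*√7 ≈ -111.0 + 21.166*I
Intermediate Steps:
n(D) = -7 + D² + D*√(-3 + D) (n(D) = (D² + √(-3 + D)*D) - 7 = (D² + D*√(-3 + D)) - 7 = -7 + D² + D*√(-3 + D))
(n(-4) + (-9 - 1))² = ((-7 + (-4)² - 4*√(-3 - 4)) + (-9 - 1))² = ((-7 + 16 - 4*I*√7) - 10)² = ((9 - 4*I*√7) - 10)² = (-1 - 4*I*√7)²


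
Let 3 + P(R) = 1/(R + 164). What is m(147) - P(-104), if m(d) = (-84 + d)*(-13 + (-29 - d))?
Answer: -714241/60 ≈ -11904.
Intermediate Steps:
m(d) = (-84 + d)*(-42 - d)
P(R) = -3 + 1/(164 + R) (P(R) = -3 + 1/(R + 164) = -3 + 1/(164 + R))
m(147) - P(-104) = (3528 - 1*147**2 + 42*147) - (-491 - 3*(-104))/(164 - 104) = (3528 - 1*21609 + 6174) - (-491 + 312)/60 = (3528 - 21609 + 6174) - (-179)/60 = -11907 - 1*(-179/60) = -11907 + 179/60 = -714241/60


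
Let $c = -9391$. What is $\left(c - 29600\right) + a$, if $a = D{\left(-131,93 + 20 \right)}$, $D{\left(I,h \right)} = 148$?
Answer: $-38843$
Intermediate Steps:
$a = 148$
$\left(c - 29600\right) + a = \left(-9391 - 29600\right) + 148 = -38991 + 148 = -38843$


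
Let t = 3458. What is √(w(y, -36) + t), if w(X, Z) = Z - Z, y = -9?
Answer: √3458 ≈ 58.805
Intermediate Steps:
w(X, Z) = 0
√(w(y, -36) + t) = √(0 + 3458) = √3458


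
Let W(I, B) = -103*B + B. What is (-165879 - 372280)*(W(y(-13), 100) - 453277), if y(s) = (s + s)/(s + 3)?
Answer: 249424318843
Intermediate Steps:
y(s) = 2*s/(3 + s) (y(s) = (2*s)/(3 + s) = 2*s/(3 + s))
W(I, B) = -102*B
(-165879 - 372280)*(W(y(-13), 100) - 453277) = (-165879 - 372280)*(-102*100 - 453277) = -538159*(-10200 - 453277) = -538159*(-463477) = 249424318843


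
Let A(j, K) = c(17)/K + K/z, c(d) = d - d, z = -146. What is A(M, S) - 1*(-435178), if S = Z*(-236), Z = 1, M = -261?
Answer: 31768112/73 ≈ 4.3518e+5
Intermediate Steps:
c(d) = 0
S = -236 (S = 1*(-236) = -236)
A(j, K) = -K/146 (A(j, K) = 0/K + K/(-146) = 0 + K*(-1/146) = 0 - K/146 = -K/146)
A(M, S) - 1*(-435178) = -1/146*(-236) - 1*(-435178) = 118/73 + 435178 = 31768112/73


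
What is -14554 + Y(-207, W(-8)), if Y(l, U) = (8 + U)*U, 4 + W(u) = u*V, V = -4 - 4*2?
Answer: -5354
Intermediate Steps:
V = -12 (V = -4 - 8 = -12)
W(u) = -4 - 12*u (W(u) = -4 + u*(-12) = -4 - 12*u)
Y(l, U) = U*(8 + U)
-14554 + Y(-207, W(-8)) = -14554 + (-4 - 12*(-8))*(8 + (-4 - 12*(-8))) = -14554 + (-4 + 96)*(8 + (-4 + 96)) = -14554 + 92*(8 + 92) = -14554 + 92*100 = -14554 + 9200 = -5354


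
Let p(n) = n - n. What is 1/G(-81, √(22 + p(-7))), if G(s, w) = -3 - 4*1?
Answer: -⅐ ≈ -0.14286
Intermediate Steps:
p(n) = 0
G(s, w) = -7 (G(s, w) = -3 - 4 = -7)
1/G(-81, √(22 + p(-7))) = 1/(-7) = -⅐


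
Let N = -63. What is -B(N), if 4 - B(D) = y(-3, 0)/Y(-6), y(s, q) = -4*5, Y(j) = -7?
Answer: -8/7 ≈ -1.1429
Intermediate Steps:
y(s, q) = -20
B(D) = 8/7 (B(D) = 4 - (-20)/(-7) = 4 - (-20)*(-1)/7 = 4 - 1*20/7 = 4 - 20/7 = 8/7)
-B(N) = -1*8/7 = -8/7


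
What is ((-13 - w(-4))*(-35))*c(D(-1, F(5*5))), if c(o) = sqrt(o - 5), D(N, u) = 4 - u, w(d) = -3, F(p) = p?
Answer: 350*I*sqrt(26) ≈ 1784.7*I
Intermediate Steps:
c(o) = sqrt(-5 + o)
((-13 - w(-4))*(-35))*c(D(-1, F(5*5))) = ((-13 - 1*(-3))*(-35))*sqrt(-5 + (4 - 5*5)) = ((-13 + 3)*(-35))*sqrt(-5 + (4 - 1*25)) = (-10*(-35))*sqrt(-5 + (4 - 25)) = 350*sqrt(-5 - 21) = 350*sqrt(-26) = 350*(I*sqrt(26)) = 350*I*sqrt(26)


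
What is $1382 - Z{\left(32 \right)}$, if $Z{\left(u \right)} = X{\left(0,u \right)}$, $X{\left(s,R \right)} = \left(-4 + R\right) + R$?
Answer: $1322$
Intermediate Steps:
$X{\left(s,R \right)} = -4 + 2 R$
$Z{\left(u \right)} = -4 + 2 u$
$1382 - Z{\left(32 \right)} = 1382 - \left(-4 + 2 \cdot 32\right) = 1382 - \left(-4 + 64\right) = 1382 - 60 = 1322$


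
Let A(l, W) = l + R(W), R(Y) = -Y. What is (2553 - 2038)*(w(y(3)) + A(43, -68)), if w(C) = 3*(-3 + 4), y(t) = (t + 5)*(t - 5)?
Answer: 58710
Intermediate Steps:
A(l, W) = l - W
y(t) = (-5 + t)*(5 + t) (y(t) = (5 + t)*(-5 + t) = (-5 + t)*(5 + t))
w(C) = 3 (w(C) = 3*1 = 3)
(2553 - 2038)*(w(y(3)) + A(43, -68)) = (2553 - 2038)*(3 + (43 - 1*(-68))) = 515*(3 + (43 + 68)) = 515*(3 + 111) = 515*114 = 58710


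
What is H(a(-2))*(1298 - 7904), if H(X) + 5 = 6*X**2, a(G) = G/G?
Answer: -6606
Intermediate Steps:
a(G) = 1
H(X) = -5 + 6*X**2
H(a(-2))*(1298 - 7904) = (-5 + 6*1**2)*(1298 - 7904) = (-5 + 6*1)*(-6606) = (-5 + 6)*(-6606) = 1*(-6606) = -6606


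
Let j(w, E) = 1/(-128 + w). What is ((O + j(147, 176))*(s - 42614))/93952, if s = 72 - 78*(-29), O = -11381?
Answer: 28651535/5872 ≈ 4879.4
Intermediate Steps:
s = 2334 (s = 72 + 2262 = 2334)
((O + j(147, 176))*(s - 42614))/93952 = ((-11381 + 1/(-128 + 147))*(2334 - 42614))/93952 = ((-11381 + 1/19)*(-40280))*(1/93952) = -216238/19*(-40280)*(1/93952) = 458424560*(1/93952) = 28651535/5872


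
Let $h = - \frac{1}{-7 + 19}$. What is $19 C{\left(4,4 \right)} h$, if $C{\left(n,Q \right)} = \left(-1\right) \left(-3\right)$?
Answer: $- \frac{19}{4} \approx -4.75$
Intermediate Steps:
$h = - \frac{1}{12} \approx -0.083333$
$C{\left(n,Q \right)} = 3$
$19 C{\left(4,4 \right)} h = 19 \cdot 3 \left(- \frac{1}{12}\right) = 57 \left(- \frac{1}{12}\right) = - \frac{19}{4}$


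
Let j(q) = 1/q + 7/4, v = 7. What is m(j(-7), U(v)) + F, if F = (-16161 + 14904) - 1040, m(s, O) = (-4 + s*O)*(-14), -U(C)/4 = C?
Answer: -1611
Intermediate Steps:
U(C) = -4*C
j(q) = 7/4 + 1/q (j(q) = 1/q + 7*(1/4) = 1/q + 7/4 = 7/4 + 1/q)
m(s, O) = 56 - 14*O*s (m(s, O) = (-4 + O*s)*(-14) = 56 - 14*O*s)
F = -2297 (F = -1257 - 1040 = -2297)
m(j(-7), U(v)) + F = (56 - 14*(-4*7)*(7/4 + 1/(-7))) - 2297 = (56 - 14*(-28)*(7/4 - 1/7)) - 2297 = (56 - 14*(-28)*45/28) - 2297 = (56 + 630) - 2297 = 686 - 2297 = -1611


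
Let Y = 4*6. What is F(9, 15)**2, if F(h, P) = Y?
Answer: 576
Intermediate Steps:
Y = 24
F(h, P) = 24
F(9, 15)**2 = 24**2 = 576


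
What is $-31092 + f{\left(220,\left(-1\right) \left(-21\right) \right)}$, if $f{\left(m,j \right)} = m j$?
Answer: $-26472$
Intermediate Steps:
$f{\left(m,j \right)} = j m$
$-31092 + f{\left(220,\left(-1\right) \left(-21\right) \right)} = -31092 + \left(-1\right) \left(-21\right) 220 = -31092 + 21 \cdot 220 = -31092 + 4620 = -26472$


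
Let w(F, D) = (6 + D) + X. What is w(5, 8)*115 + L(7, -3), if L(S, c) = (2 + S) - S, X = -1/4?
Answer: 6333/4 ≈ 1583.3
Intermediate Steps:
X = -1/4 (X = -1*1/4 = -1/4 ≈ -0.25000)
w(F, D) = 23/4 + D (w(F, D) = (6 + D) - 1/4 = 23/4 + D)
L(S, c) = 2
w(5, 8)*115 + L(7, -3) = (23/4 + 8)*115 + 2 = (55/4)*115 + 2 = 6325/4 + 2 = 6333/4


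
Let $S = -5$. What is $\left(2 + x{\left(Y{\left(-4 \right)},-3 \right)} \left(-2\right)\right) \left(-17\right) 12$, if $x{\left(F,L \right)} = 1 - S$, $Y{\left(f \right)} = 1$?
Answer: $2040$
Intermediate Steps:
$x{\left(F,L \right)} = 6$ ($x{\left(F,L \right)} = 1 - -5 = 1 + 5 = 6$)
$\left(2 + x{\left(Y{\left(-4 \right)},-3 \right)} \left(-2\right)\right) \left(-17\right) 12 = \left(2 + 6 \left(-2\right)\right) \left(-17\right) 12 = \left(2 - 12\right) \left(-17\right) 12 = \left(-10\right) \left(-17\right) 12 = 170 \cdot 12 = 2040$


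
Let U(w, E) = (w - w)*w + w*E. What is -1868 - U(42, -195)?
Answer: 6322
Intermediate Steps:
U(w, E) = E*w (U(w, E) = 0*w + E*w = 0 + E*w = E*w)
-1868 - U(42, -195) = -1868 - (-195)*42 = -1868 - 1*(-8190) = -1868 + 8190 = 6322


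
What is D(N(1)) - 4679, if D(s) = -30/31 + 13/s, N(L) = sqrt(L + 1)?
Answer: -145079/31 + 13*sqrt(2)/2 ≈ -4670.8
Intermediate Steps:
N(L) = sqrt(1 + L)
D(s) = -30/31 + 13/s (D(s) = -30*1/31 + 13/s = -30/31 + 13/s)
D(N(1)) - 4679 = (-30/31 + 13/(sqrt(1 + 1))) - 4679 = (-30/31 + 13/(sqrt(2))) - 4679 = (-30/31 + 13*(sqrt(2)/2)) - 4679 = (-30/31 + 13*sqrt(2)/2) - 4679 = -145079/31 + 13*sqrt(2)/2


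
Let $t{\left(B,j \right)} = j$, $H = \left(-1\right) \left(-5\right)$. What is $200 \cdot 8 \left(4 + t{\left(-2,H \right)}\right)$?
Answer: $14400$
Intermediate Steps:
$H = 5$
$200 \cdot 8 \left(4 + t{\left(-2,H \right)}\right) = 200 \cdot 8 \left(4 + 5\right) = 200 \cdot 8 \cdot 9 = 200 \cdot 72 = 14400$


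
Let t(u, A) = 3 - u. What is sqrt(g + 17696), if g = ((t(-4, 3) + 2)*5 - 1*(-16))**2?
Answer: 11*sqrt(177) ≈ 146.35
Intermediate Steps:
g = 3721 (g = (((3 - 1*(-4)) + 2)*5 - 1*(-16))**2 = (((3 + 4) + 2)*5 + 16)**2 = ((7 + 2)*5 + 16)**2 = (9*5 + 16)**2 = (45 + 16)**2 = 61**2 = 3721)
sqrt(g + 17696) = sqrt(3721 + 17696) = sqrt(21417) = 11*sqrt(177)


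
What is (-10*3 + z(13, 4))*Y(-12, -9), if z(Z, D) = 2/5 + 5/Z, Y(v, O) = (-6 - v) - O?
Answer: -5697/13 ≈ -438.23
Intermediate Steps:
Y(v, O) = -6 - O - v
z(Z, D) = ⅖ + 5/Z (z(Z, D) = 2*(⅕) + 5/Z = ⅖ + 5/Z)
(-10*3 + z(13, 4))*Y(-12, -9) = (-10*3 + (⅖ + 5/13))*(-6 - 1*(-9) - 1*(-12)) = (-30 + (⅖ + 5*(1/13)))*(-6 + 9 + 12) = (-30 + (⅖ + 5/13))*15 = (-30 + 51/65)*15 = -1899/65*15 = -5697/13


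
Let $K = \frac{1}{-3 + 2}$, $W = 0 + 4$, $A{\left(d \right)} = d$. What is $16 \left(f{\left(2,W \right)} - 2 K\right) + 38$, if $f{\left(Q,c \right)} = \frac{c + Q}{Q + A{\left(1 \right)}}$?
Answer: $102$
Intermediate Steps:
$W = 4$
$K = -1$ ($K = \frac{1}{-1} = -1$)
$f{\left(Q,c \right)} = \frac{Q + c}{1 + Q}$ ($f{\left(Q,c \right)} = \frac{c + Q}{Q + 1} = \frac{Q + c}{1 + Q}$)
$16 \left(f{\left(2,W \right)} - 2 K\right) + 38 = 16 \left(\frac{2 + 4}{1 + 2} - -2\right) + 38 = 16 \left(\frac{1}{3} \cdot 6 + 2\right) + 38 = 16 \left(2 + 2\right) + 38 = 16 \cdot 4 + 38 = 64 + 38 = 102$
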